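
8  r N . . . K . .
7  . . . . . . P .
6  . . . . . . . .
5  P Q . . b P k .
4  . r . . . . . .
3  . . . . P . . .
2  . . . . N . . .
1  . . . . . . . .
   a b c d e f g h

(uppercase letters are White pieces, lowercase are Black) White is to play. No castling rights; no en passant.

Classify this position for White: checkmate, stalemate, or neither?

White to move; white king on f8.
In check: no.
Legal moves for White include: Kg8, Ke8, Kf7, Ke7, Qe8, Qd7, Qb7, Qc6, Qb6, Qa6, Qxe5, Qd5, Qc5, Qc4, Qxb4, Qa4, Qd3, Nf4, ... (list truncated; more exist).
White has legal moves and is not in check → neither.

neither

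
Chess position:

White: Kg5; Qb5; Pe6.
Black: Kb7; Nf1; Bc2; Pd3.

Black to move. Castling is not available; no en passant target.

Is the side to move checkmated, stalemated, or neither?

neither

Black to move; black king on b7.
In check: yes, from the white queen on b5.
King squares — a6: attacked by Qb5; b6: attacked by Qb5; c6: attacked by Qb5; a7: available; c7: available; a8: available; b8: attacked by Qb5; c8: available.
Legal moves for Black: Kc8, Ka8, Kc7, Ka7.
Black is in check but has 4 legal moves → neither.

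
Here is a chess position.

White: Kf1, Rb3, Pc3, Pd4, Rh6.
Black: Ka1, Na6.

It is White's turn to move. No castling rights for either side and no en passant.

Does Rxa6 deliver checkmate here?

yes

After Rxa6: black king on a1; in check: yes, from the white rook on a6.
King squares — b1: attacked by Rb3; a2: attacked by Ra6; b2: attacked by Rb3.
Black has no legal moves → checkmate.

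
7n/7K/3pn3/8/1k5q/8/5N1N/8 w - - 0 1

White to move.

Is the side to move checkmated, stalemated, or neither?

White to move; white king on h7.
In check: yes, from the black queen on h4.
King squares — g6: attacked by Nh8; h6: attacked by Qh4; g7: attacked by Ne6; g8: available; h8: attacked by Qh4.
Legal moves for White: Kg8.
White is in check but has 1 legal move → neither.

neither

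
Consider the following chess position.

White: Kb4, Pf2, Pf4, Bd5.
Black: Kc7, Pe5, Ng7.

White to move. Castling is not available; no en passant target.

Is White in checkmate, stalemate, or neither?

White to move; white king on b4.
In check: no.
Legal moves for White include: Bg8, Ba8, Bf7, Bb7, Be6, Bc6, Be4, Bc4, Bf3, Bb3, Bg2, Ba2, Bh1, Kc5, Kb5, Ka5, Kc4, Ka4, ... (list truncated; more exist).
White has legal moves and is not in check → neither.

neither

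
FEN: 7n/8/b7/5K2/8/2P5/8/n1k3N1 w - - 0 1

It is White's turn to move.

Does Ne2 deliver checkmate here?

no

After Ne2: black king on c1; in check: yes, from the white knight on e2.
Black has 6 legal replies: Kd2, Kc2, Kb2, Kd1, Kb1, Bxe2.
In check but a legal move exists → not checkmate.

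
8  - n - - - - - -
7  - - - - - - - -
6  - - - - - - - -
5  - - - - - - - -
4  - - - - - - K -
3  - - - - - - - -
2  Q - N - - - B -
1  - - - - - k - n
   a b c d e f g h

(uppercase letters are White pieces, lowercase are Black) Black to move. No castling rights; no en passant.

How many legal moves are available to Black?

Black to move; king on f1.
In check: yes, from the white bishop on g2.
Legal moves: Kxg2, Kf2, Ke2, Kg1.
Count: 4.

4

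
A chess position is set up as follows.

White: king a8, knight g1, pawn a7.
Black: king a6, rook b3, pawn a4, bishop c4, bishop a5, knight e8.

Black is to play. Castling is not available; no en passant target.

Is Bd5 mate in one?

yes

After Bd5: white king on a8; in check: yes, from the black bishop on d5.
King squares — a7: own pawn; b7: attacked by Rb3; b8: attacked by Rb3.
White has no legal moves → checkmate.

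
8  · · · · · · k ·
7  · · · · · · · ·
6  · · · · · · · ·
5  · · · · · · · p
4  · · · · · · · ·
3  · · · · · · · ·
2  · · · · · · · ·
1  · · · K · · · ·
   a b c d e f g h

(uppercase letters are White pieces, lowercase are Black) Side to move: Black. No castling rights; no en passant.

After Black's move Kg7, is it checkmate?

After Kg7: white king on d1; in check: no.
White is not in check, so this cannot be checkmate.

no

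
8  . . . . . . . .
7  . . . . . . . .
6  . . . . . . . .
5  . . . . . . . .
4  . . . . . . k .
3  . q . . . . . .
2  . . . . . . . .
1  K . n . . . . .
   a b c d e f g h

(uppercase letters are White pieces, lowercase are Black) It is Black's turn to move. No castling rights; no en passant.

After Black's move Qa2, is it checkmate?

After Qa2: white king on a1; in check: yes, from the black queen on a2.
King squares — b1: attacked by Qa2; a2: attacked by Nc1; b2: attacked by Qa2.
White has no legal moves → checkmate.

yes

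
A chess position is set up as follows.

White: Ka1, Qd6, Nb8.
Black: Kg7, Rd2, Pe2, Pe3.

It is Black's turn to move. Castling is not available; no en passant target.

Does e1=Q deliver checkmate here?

yes

After e1=Q: white king on a1; in check: yes, from the black queen on e1.
King squares — b1: attacked by Qe1; a2: attacked by Rd2; b2: attacked by Rd2.
White has no legal moves → checkmate.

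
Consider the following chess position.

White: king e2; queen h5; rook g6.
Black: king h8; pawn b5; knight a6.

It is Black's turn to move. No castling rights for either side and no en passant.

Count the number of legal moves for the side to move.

0

Black to move; king on h8.
In check: yes, from the white queen on h5.
Legal moves: none.
Count: 0.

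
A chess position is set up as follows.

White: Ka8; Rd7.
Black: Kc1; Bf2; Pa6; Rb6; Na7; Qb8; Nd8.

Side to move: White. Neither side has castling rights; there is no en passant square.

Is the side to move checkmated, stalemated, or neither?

checkmate

White to move; white king on a8.
In check: yes, from the black queen on b8.
King squares — a7: attacked by Qb8; b7: attacked by Rb6; b8: attacked by Rb6.
Legal moves for White: none.
In check with no legal moves → checkmate.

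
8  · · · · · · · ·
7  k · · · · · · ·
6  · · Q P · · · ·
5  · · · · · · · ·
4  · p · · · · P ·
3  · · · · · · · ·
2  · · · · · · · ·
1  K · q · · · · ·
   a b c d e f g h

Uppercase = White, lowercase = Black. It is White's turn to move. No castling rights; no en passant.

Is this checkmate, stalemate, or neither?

White to move; white king on a1.
In check: yes, from the black queen on c1.
Legal moves for White: Ka2, Qxc1.
White is in check but has 2 legal moves → neither.

neither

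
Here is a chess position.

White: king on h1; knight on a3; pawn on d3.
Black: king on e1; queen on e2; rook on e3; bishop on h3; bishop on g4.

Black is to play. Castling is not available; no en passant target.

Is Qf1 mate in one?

no

After Qf1: white king on h1; in check: yes, from the black queen on f1.
White has 1 legal reply: Kh2.
In check but a legal move exists → not checkmate.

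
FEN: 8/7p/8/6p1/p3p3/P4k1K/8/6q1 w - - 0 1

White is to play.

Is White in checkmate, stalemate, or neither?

stalemate

White to move; white king on h3.
In check: no.
King squares — g2: attacked by Qg1; h2: attacked by Qg1; g3: attacked by Qg1; g4: attacked by Qg1; h4: attacked by Pg5.
Legal moves for White: none.
Not in check and no legal moves → stalemate.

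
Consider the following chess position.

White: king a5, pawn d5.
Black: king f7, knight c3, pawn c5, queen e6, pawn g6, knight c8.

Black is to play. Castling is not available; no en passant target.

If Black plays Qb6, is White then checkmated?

yes

After Qb6: white king on a5; in check: yes, from the black queen on b6.
King squares — a4: attacked by Nc3; b4: attacked by Pc5; b5: attacked by Nc3; a6: attacked by Qb6; b6: attacked by Nc8.
White has no legal moves → checkmate.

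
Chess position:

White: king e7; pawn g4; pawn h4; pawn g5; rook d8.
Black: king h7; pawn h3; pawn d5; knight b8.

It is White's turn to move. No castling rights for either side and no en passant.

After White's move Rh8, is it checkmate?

no

After Rh8: black king on h7; in check: yes, from the white rook on h8.
Black has 3 legal replies: Kxh8, Kg7, Kg6.
In check but a legal move exists → not checkmate.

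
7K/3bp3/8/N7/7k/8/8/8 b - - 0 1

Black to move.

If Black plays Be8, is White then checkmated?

no

After Be8: white king on h8; in check: no.
White is not in check, so this cannot be checkmate.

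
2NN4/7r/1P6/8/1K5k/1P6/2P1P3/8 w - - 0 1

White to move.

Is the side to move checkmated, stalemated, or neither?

neither

White to move; white king on b4.
In check: no.
Legal moves for White include: Nf7, Nb7, Ne6, Nc6, Ne7, Na7, Nd6, Kc5, Kb5, Ka5, Kc4, Ka4, Kc3, Ka3, b7, e3, c3, e4, ... (list truncated; more exist).
White has legal moves and is not in check → neither.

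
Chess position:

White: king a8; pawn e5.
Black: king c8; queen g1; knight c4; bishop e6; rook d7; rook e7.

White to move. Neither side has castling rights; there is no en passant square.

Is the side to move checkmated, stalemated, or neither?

White to move; white king on a8.
In check: no.
King squares — a7: attacked by Qg1; b7: attacked by Rd7; b8: attacked by Kc8.
Legal moves for White: none.
Not in check and no legal moves → stalemate.

stalemate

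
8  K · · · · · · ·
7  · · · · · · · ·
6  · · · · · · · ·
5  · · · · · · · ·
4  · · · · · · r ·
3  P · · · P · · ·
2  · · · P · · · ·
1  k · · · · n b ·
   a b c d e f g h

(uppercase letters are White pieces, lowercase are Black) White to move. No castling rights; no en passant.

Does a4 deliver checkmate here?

After a4: black king on a1; in check: no.
Black is not in check, so this cannot be checkmate.

no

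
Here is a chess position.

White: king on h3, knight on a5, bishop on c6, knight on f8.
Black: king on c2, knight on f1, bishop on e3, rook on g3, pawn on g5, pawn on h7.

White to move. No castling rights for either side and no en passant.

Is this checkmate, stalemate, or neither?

White to move; white king on h3.
In check: yes, from the black rook on g3.
King squares — g2: attacked by Rg3; h2: attacked by Nf1; g3: attacked by Nf1; g4: attacked by Rg3; h4: attacked by Pg5.
Legal moves for White: none.
In check with no legal moves → checkmate.

checkmate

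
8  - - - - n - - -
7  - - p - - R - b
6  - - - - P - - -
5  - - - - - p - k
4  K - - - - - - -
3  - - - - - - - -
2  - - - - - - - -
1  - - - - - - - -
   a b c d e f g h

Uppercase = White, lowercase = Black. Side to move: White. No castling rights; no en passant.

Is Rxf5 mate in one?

After Rxf5: black king on h5; in check: yes, from the white rook on f5.
Black has 5 legal replies: Kh6, Kg6, Kh4, Kg4, Bxf5.
In check but a legal move exists → not checkmate.

no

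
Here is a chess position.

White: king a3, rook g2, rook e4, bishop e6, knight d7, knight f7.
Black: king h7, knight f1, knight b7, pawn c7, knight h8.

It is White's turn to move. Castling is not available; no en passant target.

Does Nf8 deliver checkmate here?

After Nf8: black king on h7; in check: yes, from the white knight on f8.
King squares — g6: attacked by Rg2; h6: attacked by Nf7; g7: attacked by Rg2; g8: attacked by Rg2; h8: own knight.
Black has no legal moves → checkmate.

yes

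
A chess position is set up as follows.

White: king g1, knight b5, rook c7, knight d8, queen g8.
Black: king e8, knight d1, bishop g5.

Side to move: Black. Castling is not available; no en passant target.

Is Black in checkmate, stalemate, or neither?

checkmate

Black to move; black king on e8.
In check: yes, from the white queen on g8.
King squares — d7: attacked by Rc7; e7: attacked by Rc7; f7: attacked by Rc7; d8: attacked by Qg8; f8: attacked by Qg8.
Legal moves for Black: none.
In check with no legal moves → checkmate.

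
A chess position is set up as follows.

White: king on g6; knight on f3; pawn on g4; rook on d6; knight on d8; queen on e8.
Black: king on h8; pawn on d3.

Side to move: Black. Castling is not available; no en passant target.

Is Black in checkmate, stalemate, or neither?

Black to move; black king on h8.
In check: yes, from the white queen on e8.
King squares — g7: attacked by Kg6; h7: attacked by Kg6; g8: attacked by Qe8.
Legal moves for Black: none.
In check with no legal moves → checkmate.

checkmate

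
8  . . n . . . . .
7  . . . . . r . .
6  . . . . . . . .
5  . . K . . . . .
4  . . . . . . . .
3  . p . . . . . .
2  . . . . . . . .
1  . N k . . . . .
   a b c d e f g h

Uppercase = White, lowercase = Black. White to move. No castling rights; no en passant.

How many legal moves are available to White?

White to move; king on c5.
In check: no.
Legal moves: Kc6, Kd5, Kb5, Kd4, Kc4, Kb4, Nc3, Na3, Nd2.
Count: 9.

9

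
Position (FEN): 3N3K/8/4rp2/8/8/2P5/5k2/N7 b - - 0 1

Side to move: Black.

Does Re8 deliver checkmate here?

After Re8: white king on h8; in check: yes, from the black rook on e8.
White has 2 legal replies: Kh7, Kg7.
In check but a legal move exists → not checkmate.

no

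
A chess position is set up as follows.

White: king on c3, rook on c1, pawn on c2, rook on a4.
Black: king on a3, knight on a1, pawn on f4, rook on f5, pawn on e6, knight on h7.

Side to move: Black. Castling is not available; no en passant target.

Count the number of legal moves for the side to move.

Black to move; king on a3.
In check: yes, from the white rook on a4.
Legal moves: Kxa4.
Count: 1.

1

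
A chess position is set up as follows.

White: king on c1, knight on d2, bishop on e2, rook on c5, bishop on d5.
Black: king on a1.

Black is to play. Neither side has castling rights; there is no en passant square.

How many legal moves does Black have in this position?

0

Black to move; king on a1.
In check: no.
Legal moves: none.
Count: 0.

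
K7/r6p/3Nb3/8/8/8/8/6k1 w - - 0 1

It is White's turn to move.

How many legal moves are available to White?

2

White to move; king on a8.
In check: yes, from the black rook on a7.
Legal moves: Kb8, Kxa7.
Count: 2.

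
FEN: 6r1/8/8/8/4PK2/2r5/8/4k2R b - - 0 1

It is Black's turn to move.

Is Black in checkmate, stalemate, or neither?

Black to move; black king on e1.
In check: yes, from the white rook on h1.
Legal moves for Black: Kf2, Ke2, Kd2, Rg1.
Black is in check but has 4 legal moves → neither.

neither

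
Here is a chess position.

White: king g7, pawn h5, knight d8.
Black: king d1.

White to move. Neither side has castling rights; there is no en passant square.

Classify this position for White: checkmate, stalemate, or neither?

White to move; white king on g7.
In check: no.
Legal moves for White: Nf7, Nb7, Ne6, Nc6, Kh8, Kg8, Kf8, Kh7, Kf7, Kh6, Kg6, Kf6, h6.
White has 13 legal moves and is not in check → neither.

neither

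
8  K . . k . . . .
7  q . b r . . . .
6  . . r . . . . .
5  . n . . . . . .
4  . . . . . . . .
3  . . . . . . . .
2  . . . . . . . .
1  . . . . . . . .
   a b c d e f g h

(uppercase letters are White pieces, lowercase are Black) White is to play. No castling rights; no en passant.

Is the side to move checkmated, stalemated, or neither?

checkmate

White to move; white king on a8.
In check: yes, from the black queen on a7.
King squares — a7: attacked by Nb5; b7: attacked by Qa7; b8: attacked by Qa7.
Legal moves for White: none.
In check with no legal moves → checkmate.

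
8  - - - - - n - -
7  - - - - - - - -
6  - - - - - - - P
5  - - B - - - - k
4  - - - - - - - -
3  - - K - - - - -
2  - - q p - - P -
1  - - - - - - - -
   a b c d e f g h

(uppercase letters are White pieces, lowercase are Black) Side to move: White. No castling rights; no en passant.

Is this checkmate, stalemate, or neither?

White to move; white king on c3.
In check: yes, from the black queen on c2.
King squares — b2: attacked by Qc2; c2: available; d2: attacked by Qc2; b3: attacked by Qc2; d3: attacked by Qc2; b4: available; c4: attacked by Qc2; d4: available.
Legal moves for White: Kd4, Kb4, Kxc2.
White is in check but has 3 legal moves → neither.

neither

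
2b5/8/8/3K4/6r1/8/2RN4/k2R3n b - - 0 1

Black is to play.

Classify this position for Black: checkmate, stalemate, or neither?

Black to move; black king on a1.
In check: yes, from the white rook on d1.
King squares — b1: attacked by Rd1; a2: attacked by Rc2; b2: attacked by Rc2.
Legal moves for Black: none.
In check with no legal moves → checkmate.

checkmate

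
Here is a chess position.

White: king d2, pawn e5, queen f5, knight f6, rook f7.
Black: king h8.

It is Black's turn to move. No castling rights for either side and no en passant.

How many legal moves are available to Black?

Black to move; king on h8.
In check: no.
Legal moves: none.
Count: 0.

0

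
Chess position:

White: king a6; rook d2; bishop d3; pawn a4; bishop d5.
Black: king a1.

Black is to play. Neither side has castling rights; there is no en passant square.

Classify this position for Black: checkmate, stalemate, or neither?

stalemate

Black to move; black king on a1.
In check: no.
King squares — b1: attacked by Bd3; a2: attacked by Rd2; b2: attacked by Rd2.
Legal moves for Black: none.
Not in check and no legal moves → stalemate.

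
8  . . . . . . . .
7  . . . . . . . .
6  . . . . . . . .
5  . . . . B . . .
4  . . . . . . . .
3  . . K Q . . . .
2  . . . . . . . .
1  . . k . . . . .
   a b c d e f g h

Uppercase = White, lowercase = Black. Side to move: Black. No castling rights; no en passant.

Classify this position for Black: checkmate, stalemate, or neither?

stalemate

Black to move; black king on c1.
In check: no.
King squares — b1: attacked by Qd3; d1: attacked by Qd3; b2: attacked by Kc3; c2: attacked by Kc3; d2: attacked by Kc3.
Legal moves for Black: none.
Not in check and no legal moves → stalemate.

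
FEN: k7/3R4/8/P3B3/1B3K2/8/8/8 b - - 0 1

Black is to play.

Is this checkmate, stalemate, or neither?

stalemate

Black to move; black king on a8.
In check: no.
King squares — a7: attacked by Rd7; b7: attacked by Rd7; b8: attacked by Be5.
Legal moves for Black: none.
Not in check and no legal moves → stalemate.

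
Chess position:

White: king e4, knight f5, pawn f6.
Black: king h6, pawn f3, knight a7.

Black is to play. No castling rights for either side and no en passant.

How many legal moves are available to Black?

4

Black to move; king on h6.
In check: yes, from the white knight on f5.
Legal moves: Kh7, Kg6, Kh5, Kg5.
Count: 4.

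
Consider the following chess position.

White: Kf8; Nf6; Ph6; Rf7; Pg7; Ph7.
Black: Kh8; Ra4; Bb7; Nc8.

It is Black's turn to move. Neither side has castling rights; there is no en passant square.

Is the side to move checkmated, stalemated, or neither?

Black to move; black king on h8.
In check: yes, from the white pawn on g7.
King squares — g7: attacked by Ph6; h7: attacked by Nf6; g8: attacked by Nf6.
Legal moves for Black: none.
In check with no legal moves → checkmate.

checkmate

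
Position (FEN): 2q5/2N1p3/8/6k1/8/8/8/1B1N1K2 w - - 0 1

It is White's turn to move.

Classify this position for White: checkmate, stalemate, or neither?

neither

White to move; white king on f1.
In check: no.
Legal moves for White include: Ne8, Na8, Ne6+, Na6, Nd5, Nb5, Kg2, Kf2, Ke2, Kg1, Ke1, Ne3, Nc3, Nf2, Nb2, Bh7, Bg6, Bf5, ... (list truncated; more exist).
White has legal moves and is not in check → neither.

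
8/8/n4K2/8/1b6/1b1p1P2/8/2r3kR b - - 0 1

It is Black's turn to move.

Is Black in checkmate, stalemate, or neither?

Black to move; black king on g1.
In check: yes, from the white rook on h1.
King squares — f1: attacked by Rh1; h1: available; f2: available; g2: available; h2: attacked by Rh1.
Legal moves for Black: Kg2, Kf2, Kxh1.
Black is in check but has 3 legal moves → neither.

neither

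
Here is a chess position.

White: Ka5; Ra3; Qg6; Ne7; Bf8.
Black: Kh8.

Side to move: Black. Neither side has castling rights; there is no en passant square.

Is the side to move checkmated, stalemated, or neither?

stalemate

Black to move; black king on h8.
In check: no.
King squares — g7: attacked by Qg6; h7: attacked by Qg6; g8: attacked by Qg6.
Legal moves for Black: none.
Not in check and no legal moves → stalemate.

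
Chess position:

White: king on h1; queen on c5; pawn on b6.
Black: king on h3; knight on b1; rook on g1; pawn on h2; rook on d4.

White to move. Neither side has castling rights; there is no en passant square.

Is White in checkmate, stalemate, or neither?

checkmate

White to move; white king on h1.
In check: yes, from the black rook on g1.
King squares — g1: attacked by Ph2; g2: attacked by Rg1; h2: attacked by Kh3.
Legal moves for White: none.
In check with no legal moves → checkmate.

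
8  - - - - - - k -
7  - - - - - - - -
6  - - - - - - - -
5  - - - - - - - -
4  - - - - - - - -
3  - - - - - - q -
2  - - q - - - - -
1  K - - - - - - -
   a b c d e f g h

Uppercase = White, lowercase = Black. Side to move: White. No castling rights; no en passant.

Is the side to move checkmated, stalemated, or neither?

White to move; white king on a1.
In check: no.
King squares — b1: attacked by Qc2; a2: attacked by Qc2; b2: attacked by Qc2.
Legal moves for White: none.
Not in check and no legal moves → stalemate.

stalemate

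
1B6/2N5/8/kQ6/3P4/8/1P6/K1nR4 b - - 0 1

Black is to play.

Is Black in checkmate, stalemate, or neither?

Black to move; black king on a5.
In check: yes, from the white queen on b5.
King squares — a4: attacked by Qb5; b4: attacked by Qb5; b5: attacked by Nc7; a6: attacked by Qb5; b6: attacked by Qb5.
Legal moves for Black: none.
In check with no legal moves → checkmate.

checkmate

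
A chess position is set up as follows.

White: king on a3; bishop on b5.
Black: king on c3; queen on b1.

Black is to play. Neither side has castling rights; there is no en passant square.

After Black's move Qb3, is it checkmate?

yes

After Qb3: white king on a3; in check: yes, from the black queen on b3.
King squares — a2: attacked by Qb3; b2: attacked by Qb3; b3: attacked by Kc3; a4: attacked by Qb3; b4: attacked by Qb3.
White has no legal moves → checkmate.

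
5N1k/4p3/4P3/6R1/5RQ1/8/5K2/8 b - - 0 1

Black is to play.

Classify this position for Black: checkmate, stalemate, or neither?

Black to move; black king on h8.
In check: no.
King squares — g7: attacked by Rg5; h7: attacked by Nf8; g8: attacked by Rg5.
Legal moves for Black: none.
Not in check and no legal moves → stalemate.

stalemate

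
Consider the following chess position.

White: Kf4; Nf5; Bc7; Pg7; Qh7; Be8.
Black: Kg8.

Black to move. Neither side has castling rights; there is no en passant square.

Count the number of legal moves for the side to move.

Black to move; king on g8.
In check: yes, from the white queen on h7.
Legal moves: Kxh7.
Count: 1.

1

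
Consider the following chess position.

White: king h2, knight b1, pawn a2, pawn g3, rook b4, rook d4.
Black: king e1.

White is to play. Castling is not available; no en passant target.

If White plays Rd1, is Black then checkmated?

no

After Rd1: black king on e1; in check: yes, from the white rook on d1.
Black has 3 legal replies: Kf2, Ke2, Kxd1.
In check but a legal move exists → not checkmate.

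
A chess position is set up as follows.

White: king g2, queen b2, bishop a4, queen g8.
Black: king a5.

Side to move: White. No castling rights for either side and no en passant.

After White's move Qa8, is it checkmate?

yes

After Qa8: black king on a5; in check: yes, from the white queen on a8.
King squares — a4: attacked by Qa8; b4: attacked by Qb2; b5: attacked by Qb2; a6: attacked by Qa8; b6: attacked by Qb2.
Black has no legal moves → checkmate.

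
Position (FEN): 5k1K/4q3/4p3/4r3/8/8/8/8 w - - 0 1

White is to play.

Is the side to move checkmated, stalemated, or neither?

White to move; white king on h8.
In check: no.
King squares — g7: attacked by Qe7; h7: attacked by Qe7; g8: attacked by Kf8.
Legal moves for White: none.
Not in check and no legal moves → stalemate.

stalemate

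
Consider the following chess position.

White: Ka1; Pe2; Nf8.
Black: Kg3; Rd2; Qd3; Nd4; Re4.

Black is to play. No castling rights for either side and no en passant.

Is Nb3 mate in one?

yes

After Nb3: white king on a1; in check: yes, from the black knight on b3.
King squares — b1: attacked by Qd3; a2: attacked by Rd2; b2: attacked by Rd2.
White has no legal moves → checkmate.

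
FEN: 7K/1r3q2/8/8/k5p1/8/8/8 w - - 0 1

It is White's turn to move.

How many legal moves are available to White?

White to move; king on h8.
In check: no.
Legal moves: none.
Count: 0.

0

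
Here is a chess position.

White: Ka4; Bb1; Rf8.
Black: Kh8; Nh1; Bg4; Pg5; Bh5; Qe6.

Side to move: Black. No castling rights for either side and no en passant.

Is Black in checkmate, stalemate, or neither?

Black to move; black king on h8.
In check: yes, from the white rook on f8.
King squares — g7: available; h7: attacked by Bb1; g8: attacked by Rf8.
Legal moves for Black: Kg7, Qg8.
Black is in check but has 2 legal moves → neither.

neither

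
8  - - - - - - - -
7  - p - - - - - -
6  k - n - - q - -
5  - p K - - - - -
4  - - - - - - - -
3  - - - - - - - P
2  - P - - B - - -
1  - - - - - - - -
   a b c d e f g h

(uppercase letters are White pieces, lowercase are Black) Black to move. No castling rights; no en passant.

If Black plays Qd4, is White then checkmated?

After Qd4: white king on c5; in check: yes, from the black queen on d4.
King squares — b4: attacked by Qd4; c4: attacked by Qd4; d4: attacked by Nc6; b5: attacked by Ka6; d5: attacked by Qd4; b6: attacked by Qd4; c6: attacked by Pb7; d6: attacked by Qd4.
White has no legal moves → checkmate.

yes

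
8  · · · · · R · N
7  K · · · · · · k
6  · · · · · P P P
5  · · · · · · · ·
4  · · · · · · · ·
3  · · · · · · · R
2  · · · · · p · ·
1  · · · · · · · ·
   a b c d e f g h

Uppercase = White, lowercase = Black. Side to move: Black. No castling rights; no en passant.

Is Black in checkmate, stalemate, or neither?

Black to move; black king on h7.
In check: yes, from the white pawn on g6.
King squares — g6: attacked by Nh8; h6: attacked by Rh3; g7: attacked by Pf6; g8: attacked by Rf8; h8: attacked by Rf8.
Legal moves for Black: none.
In check with no legal moves → checkmate.

checkmate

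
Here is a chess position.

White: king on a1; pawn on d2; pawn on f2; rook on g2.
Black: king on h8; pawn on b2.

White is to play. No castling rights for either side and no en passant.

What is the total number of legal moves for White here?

3

White to move; king on a1.
In check: yes, from the black pawn on b2.
Legal moves: Kxb2, Ka2, Kb1.
Count: 3.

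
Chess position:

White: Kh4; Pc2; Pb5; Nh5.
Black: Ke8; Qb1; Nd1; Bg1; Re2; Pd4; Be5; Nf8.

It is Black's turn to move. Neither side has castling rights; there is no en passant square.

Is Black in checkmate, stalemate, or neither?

neither

Black to move; black king on e8.
In check: no.
Legal moves for Black include: Nh7, Nd7, Ng6+, Ne6, Kd8, Kf7, Ke7, Kd7, Bh8, Bb8, Bg7, Bc7, Bf6+, Bd6, Bf4, Bg3+, Beh2, Re4+, ... (list truncated; more exist).
Black has legal moves and is not in check → neither.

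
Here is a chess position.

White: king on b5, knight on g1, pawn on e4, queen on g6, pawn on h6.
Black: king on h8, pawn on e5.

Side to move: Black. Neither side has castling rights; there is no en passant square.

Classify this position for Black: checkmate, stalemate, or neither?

Black to move; black king on h8.
In check: no.
King squares — g7: attacked by Qg6; h7: attacked by Qg6; g8: attacked by Qg6.
Legal moves for Black: none.
Not in check and no legal moves → stalemate.

stalemate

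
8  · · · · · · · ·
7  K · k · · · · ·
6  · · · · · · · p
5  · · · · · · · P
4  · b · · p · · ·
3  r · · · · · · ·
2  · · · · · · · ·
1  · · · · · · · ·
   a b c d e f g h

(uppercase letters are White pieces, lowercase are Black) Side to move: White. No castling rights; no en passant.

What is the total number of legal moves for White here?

0

White to move; king on a7.
In check: yes, from the black rook on a3.
Legal moves: none.
Count: 0.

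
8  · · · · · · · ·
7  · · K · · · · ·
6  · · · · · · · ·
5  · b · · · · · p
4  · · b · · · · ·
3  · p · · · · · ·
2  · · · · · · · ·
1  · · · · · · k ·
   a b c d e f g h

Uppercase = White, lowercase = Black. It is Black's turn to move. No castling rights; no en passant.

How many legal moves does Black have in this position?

Black to move; king on g1.
In check: no.
Legal moves: Be8, Bd7, Bc6, Ba6, Ba4, Bg8, Bf7, Be6, Bd5, Bd3, Be2, Bf1, Kh2, Kg2, Kf2, Kh1, Kf1, h4, b2.
Count: 19.

19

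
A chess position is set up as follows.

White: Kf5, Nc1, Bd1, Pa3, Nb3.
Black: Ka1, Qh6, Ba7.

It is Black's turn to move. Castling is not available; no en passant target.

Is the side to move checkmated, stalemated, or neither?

neither

Black to move; black king on a1.
In check: yes, from the white knight on b3.
Legal moves for Black: Kb2, Kb1.
Black is in check but has 2 legal moves → neither.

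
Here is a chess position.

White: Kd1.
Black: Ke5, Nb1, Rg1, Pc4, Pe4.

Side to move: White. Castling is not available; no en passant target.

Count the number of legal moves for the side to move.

White to move; king on d1.
In check: yes, from the black rook on g1.
Legal moves: Ke2, Kc2.
Count: 2.

2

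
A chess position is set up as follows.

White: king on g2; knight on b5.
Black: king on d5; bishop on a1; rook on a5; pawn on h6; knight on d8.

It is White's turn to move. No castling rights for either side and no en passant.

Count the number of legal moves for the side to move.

14

White to move; king on g2.
In check: no.
Legal moves: Nc7+, Na7, Nd6, Nd4, Nc3+, Na3, Kh3, Kg3, Kf3, Kh2, Kf2, Kh1, Kg1, Kf1.
Count: 14.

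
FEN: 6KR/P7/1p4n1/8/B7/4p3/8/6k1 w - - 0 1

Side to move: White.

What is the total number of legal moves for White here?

White to move; king on g8.
In check: no.
Legal moves: Rh7, Rh6, Rh5, Rh4, Rh3, Rh2, Rh1+, Kh7, Kg7, Kf7, Be8, Bd7, Bc6, Bb5, Bb3, Bc2, Bd1, a8=Q, a8=R, a8=B, a8=N.
Count: 21.

21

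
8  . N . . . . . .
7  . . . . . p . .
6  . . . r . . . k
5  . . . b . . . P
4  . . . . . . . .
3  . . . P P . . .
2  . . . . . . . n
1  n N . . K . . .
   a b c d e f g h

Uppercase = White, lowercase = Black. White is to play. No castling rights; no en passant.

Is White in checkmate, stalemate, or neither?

neither

White to move; white king on e1.
In check: no.
Legal moves for White: Nd7, Nc6, Na6, Kf2, Ke2, Kd2, Kd1, Nc3, Na3, Nd2, e4, d4.
White has 12 legal moves and is not in check → neither.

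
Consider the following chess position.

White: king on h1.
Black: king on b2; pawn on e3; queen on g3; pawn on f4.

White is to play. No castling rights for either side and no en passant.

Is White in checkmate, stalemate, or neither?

White to move; white king on h1.
In check: no.
King squares — g1: attacked by Qg3; g2: attacked by Qg3; h2: attacked by Qg3.
Legal moves for White: none.
Not in check and no legal moves → stalemate.

stalemate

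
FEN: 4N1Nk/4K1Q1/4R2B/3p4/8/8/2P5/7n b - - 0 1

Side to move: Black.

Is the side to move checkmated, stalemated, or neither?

checkmate

Black to move; black king on h8.
In check: yes, from the white queen on g7.
King squares — g7: attacked by Bh6; h7: attacked by Qg7; g8: attacked by Qg7.
Legal moves for Black: none.
In check with no legal moves → checkmate.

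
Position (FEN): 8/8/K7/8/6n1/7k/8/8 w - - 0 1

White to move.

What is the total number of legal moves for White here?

White to move; king on a6.
In check: no.
Legal moves: Kb7, Ka7, Kb6, Kb5, Ka5.
Count: 5.

5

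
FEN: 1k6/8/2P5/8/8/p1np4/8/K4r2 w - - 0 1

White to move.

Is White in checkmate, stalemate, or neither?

White to move; white king on a1.
In check: yes, from the black rook on f1.
King squares — b1: attacked by Rf1; a2: attacked by Nc3; b2: attacked by Pa3.
Legal moves for White: none.
In check with no legal moves → checkmate.

checkmate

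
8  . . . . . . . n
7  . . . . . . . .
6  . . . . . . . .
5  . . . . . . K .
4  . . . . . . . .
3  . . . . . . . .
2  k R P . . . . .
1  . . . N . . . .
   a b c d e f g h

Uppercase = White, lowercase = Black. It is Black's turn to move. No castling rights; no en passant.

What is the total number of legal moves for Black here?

Black to move; king on a2.
In check: yes, from the white rook on b2.
Legal moves: Ka3, Ka1.
Count: 2.

2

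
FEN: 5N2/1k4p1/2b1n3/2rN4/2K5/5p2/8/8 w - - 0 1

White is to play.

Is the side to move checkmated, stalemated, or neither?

neither

White to move; white king on c4.
In check: yes, from the black rook on c5.
King squares — b3: available; c3: attacked by Rc5; d3: available; b4: available; d4: attacked by Ne6; b5: attacked by Rc5; c5: attacked by Ne6; d5: own knight.
Legal moves for White: Kb4, Kd3, Kb3.
White is in check but has 3 legal moves → neither.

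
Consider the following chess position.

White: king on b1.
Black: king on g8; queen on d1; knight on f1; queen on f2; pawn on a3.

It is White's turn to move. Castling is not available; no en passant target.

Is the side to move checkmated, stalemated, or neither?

White to move; white king on b1.
In check: yes, from the black queen on d1.
King squares — a1: attacked by Qd1; c1: attacked by Qd1; a2: attacked by Qf2; b2: attacked by Qf2; c2: attacked by Qd1.
Legal moves for White: none.
In check with no legal moves → checkmate.

checkmate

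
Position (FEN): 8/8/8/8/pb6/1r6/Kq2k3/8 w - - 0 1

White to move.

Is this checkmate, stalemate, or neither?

White to move; white king on a2.
In check: yes, from the black queen on b2.
King squares — a1: attacked by Qb2; b1: attacked by Qb2; b2: attacked by Rb3; a3: attacked by Qb2; b3: attacked by Qb2.
Legal moves for White: none.
In check with no legal moves → checkmate.

checkmate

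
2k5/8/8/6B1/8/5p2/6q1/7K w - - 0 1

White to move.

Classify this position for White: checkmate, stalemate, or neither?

White to move; white king on h1.
In check: yes, from the black queen on g2.
King squares — g1: attacked by Qg2; g2: attacked by Pf3; h2: attacked by Qg2.
Legal moves for White: none.
In check with no legal moves → checkmate.

checkmate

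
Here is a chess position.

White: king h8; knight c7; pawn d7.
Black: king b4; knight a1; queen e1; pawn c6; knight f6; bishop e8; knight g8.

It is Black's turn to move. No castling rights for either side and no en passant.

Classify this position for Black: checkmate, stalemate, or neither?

Black to move; black king on b4.
In check: no.
Legal moves for Black include: Ne7, Nh6, Bf7, Bxd7, Bg6, Bh5, Nh7, Nxd7, Nh5, Nd5, Ng4, Ne4, Kc5, Ka5, Kc4, Ka4, Kc3, Kb3, ... (list truncated; more exist).
Black has legal moves and is not in check → neither.

neither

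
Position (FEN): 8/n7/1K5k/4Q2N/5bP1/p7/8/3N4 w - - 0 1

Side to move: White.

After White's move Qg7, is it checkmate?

yes

After Qg7: black king on h6; in check: yes, from the white queen on g7.
King squares — g5: attacked by Qg7; h5: attacked by Pg4; g6: attacked by Qg7; g7: attacked by Nh5; h7: attacked by Qg7.
Black has no legal moves → checkmate.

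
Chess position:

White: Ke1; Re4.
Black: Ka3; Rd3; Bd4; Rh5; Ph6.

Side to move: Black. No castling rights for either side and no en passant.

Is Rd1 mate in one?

After Rd1: white king on e1; in check: yes, from the black rook on d1.
White has 2 legal replies: Ke2, Kxd1.
In check but a legal move exists → not checkmate.

no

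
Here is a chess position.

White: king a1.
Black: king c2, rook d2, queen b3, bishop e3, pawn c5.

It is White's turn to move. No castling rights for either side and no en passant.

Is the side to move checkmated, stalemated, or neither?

White to move; white king on a1.
In check: no.
King squares — b1: attacked by Kc2; a2: attacked by Qb3; b2: attacked by Kc2.
Legal moves for White: none.
Not in check and no legal moves → stalemate.

stalemate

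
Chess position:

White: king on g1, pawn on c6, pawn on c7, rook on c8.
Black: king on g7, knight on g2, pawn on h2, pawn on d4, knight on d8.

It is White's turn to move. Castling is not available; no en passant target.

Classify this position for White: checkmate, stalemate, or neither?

neither

White to move; white king on g1.
In check: yes, from the black pawn on h2.
King squares — f1: available; h1: available; f2: available; g2: available; h2: available.
Legal moves for White: Kxh2, Kxg2, Kf2, Kh1, Kf1.
White is in check but has 5 legal moves → neither.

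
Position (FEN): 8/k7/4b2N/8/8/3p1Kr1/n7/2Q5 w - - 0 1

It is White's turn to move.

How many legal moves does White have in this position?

White to move; king on f3.
In check: yes, from the black rook on g3.
Legal moves: Kf4, Ke4, Kxg3, Kf2.
Count: 4.

4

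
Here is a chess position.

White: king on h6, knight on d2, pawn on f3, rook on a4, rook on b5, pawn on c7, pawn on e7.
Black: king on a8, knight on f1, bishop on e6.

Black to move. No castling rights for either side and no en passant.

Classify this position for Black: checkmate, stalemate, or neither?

checkmate

Black to move; black king on a8.
In check: yes, from the white rook on a4.
King squares — a7: attacked by Ra4; b7: attacked by Rb5; b8: attacked by Rb5.
Legal moves for Black: none.
In check with no legal moves → checkmate.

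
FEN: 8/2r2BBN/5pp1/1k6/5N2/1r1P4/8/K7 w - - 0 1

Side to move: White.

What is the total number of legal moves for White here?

23

White to move; king on a1.
In check: no.
Legal moves: Nf8, Nxf6, Ng5, Bh8, Bf8, Bh6, Bxf6, Bg8, Be8+, Bxg6, Be6, Bd5, Bc4+, Bxb3, Nxg6, Ne6, Nh5, Nd5, Nh3, Ng2, Ne2, Ka2, d4.
Count: 23.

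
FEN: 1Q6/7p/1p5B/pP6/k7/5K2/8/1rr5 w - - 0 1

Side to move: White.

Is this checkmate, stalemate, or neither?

White to move; white king on f3.
In check: no.
Legal moves for White include: Qh8, Qg8, Qf8, Qe8, Qd8, Qc8, Qa8, Qc7, Qb7, Qa7, Qd6, Qxb6, Qe5, Qf4+, Qg3, Qh2, Bf8, Bg7, ... (list truncated; more exist).
White has legal moves and is not in check → neither.

neither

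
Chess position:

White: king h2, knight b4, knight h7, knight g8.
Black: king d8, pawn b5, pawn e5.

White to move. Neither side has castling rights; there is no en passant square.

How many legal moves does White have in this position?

White to move; king on h2.
In check: no.
Legal moves: Ne7, Nh6, Ngf6, Nf8, Nhf6, Ng5, Nc6+, Na6, Nd5, Nd3, Nc2, Na2, Kh3, Kg3, Kg2, Kh1, Kg1.
Count: 17.

17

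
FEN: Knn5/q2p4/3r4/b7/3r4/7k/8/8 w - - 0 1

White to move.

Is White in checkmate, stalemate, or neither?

White to move; white king on a8.
In check: yes, from the black queen on a7.
King squares — a7: attacked by Nc8; b7: attacked by Qa7; b8: attacked by Qa7.
Legal moves for White: none.
In check with no legal moves → checkmate.

checkmate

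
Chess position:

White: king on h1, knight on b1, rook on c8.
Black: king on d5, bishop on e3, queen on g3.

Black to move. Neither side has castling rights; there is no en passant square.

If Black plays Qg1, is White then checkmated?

After Qg1: white king on h1; in check: yes, from the black queen on g1.
King squares — g1: attacked by Be3; g2: attacked by Qg1; h2: attacked by Qg1.
White has no legal moves → checkmate.

yes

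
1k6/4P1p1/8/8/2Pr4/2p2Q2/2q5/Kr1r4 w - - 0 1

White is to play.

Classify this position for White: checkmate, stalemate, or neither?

White to move; white king on a1.
In check: yes, from the black rook on b1.
King squares — b1: attacked by Rd1; a2: attacked by Qc2; b2: attacked by Rb1.
Legal moves for White: none.
In check with no legal moves → checkmate.

checkmate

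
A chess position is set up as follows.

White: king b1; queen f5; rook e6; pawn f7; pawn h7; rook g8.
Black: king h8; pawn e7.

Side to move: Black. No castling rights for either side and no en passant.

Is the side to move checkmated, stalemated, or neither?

checkmate

Black to move; black king on h8.
In check: yes, from the white rook on g8.
King squares — g7: attacked by Rg8; h7: attacked by Qf5; g8: attacked by Pf7.
Legal moves for Black: none.
In check with no legal moves → checkmate.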